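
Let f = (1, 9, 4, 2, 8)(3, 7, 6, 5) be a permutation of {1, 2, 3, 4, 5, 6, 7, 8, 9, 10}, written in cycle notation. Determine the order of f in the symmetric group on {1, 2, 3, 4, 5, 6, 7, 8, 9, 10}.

The disjoint cycles have lengths 5, 4, 1.
The order is lcm(5, 4) = 20.

20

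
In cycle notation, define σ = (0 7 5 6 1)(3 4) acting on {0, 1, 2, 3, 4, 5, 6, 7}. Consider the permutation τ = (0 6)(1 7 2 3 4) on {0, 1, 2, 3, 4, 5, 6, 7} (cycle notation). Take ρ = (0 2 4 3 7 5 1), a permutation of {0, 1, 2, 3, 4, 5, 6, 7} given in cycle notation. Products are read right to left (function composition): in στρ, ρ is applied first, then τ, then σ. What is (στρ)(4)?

Apply the permutations in order: ρ(4) = 3, then τ(3) = 4, then σ(4) = 3. So (στρ)(4) = 3.

3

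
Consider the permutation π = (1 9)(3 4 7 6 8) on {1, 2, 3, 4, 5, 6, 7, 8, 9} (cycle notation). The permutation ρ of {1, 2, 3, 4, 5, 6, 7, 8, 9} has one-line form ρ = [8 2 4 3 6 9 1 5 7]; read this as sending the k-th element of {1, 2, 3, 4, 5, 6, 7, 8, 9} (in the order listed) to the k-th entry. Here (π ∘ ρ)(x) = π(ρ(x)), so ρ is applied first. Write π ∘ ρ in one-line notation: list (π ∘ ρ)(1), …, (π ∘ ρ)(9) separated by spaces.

3 2 7 4 8 1 9 5 6

(π ∘ ρ)(x) = π(ρ(x)). Computing each image: π(ρ(1)) = π(8) = 3, π(ρ(2)) = π(2) = 2, π(ρ(3)) = π(4) = 7, π(ρ(4)) = π(3) = 4, π(ρ(5)) = π(6) = 8, π(ρ(6)) = π(9) = 1, π(ρ(7)) = π(1) = 9, π(ρ(8)) = π(5) = 5, π(ρ(9)) = π(7) = 6.
Hence π ∘ ρ = [3 2 7 4 8 1 9 5 6].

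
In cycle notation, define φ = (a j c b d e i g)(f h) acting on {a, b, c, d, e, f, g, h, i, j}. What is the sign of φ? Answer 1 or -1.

1

The cycle lengths are 8, 2.
A cycle is odd iff its length is even; φ has 2 even-length cycles, so sgn(φ) = (−1)^2 and φ is even.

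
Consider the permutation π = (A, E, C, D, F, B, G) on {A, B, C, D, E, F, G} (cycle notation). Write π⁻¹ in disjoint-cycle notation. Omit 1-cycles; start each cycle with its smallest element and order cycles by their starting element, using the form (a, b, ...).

(A, G, B, F, D, C, E)

Inverting a permutation written in cycle notation just reverses the order within every cycle.
After reversing and putting each cycle's least element first, π⁻¹ = (A, G, B, F, D, C, E).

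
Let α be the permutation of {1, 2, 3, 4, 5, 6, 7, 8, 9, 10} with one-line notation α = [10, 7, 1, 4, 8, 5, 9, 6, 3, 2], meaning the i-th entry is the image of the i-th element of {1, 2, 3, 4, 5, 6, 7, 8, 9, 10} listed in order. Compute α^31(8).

6

Tracing 8 → 6 → … returns to 8 after 3 steps, so 8 lies in a 3-cycle (5, 8, 6).
On a 3-cycle, α^3 is the identity, so α^31 = α^1 there (31 ≡ 1 mod 3).
Stepping 1 place around the cycle: 8 → 6.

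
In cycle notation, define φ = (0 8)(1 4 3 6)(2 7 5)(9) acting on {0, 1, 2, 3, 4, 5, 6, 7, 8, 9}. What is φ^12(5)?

5 lies in the 3-cycle (2 7 5).
Powers repeat with period 3 on this cycle, and 12 mod 3 = 0, so φ^12(5) = φ^0(5).
So φ^12(5) = 5.

5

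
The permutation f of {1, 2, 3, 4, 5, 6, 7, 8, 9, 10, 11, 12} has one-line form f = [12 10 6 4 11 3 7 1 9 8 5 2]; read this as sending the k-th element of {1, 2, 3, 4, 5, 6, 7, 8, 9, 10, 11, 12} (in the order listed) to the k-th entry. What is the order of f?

10

Writing f as disjoint cycles, the cycle lengths are 5, 2, 2, 1, 1, 1.
Since disjoint cycles commute, ord(f) = lcm(5, 2, 2) = 10.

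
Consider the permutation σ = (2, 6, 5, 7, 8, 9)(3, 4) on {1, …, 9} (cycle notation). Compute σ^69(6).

8

6 lies in the 6-cycle (2, 6, 5, 7, 8, 9).
Since the cycle has length 6, σ^69 acts on it the same as σ^3 (69 mod 6 = 3).
Stepping 3 places around the cycle: 6 → 5 → 7 → 8.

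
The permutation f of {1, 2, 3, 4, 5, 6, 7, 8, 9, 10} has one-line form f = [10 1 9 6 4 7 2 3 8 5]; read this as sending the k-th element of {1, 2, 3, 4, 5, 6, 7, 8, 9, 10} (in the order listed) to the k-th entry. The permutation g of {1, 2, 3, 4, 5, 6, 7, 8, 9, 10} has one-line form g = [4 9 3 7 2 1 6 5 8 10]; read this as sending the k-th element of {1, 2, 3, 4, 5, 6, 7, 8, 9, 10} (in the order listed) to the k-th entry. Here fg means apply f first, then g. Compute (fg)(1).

(fg)(1) = g(f(1)). f(1) = 10, then g(10) = 10. So (fg)(1) = 10.

10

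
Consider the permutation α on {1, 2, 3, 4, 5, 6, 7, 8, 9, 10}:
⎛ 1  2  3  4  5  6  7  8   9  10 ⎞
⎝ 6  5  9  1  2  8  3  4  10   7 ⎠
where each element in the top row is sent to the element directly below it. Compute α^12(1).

Tracing 1 → 6 → … returns to 1 after 4 steps, so 1 lies in a 4-cycle (1 6 8 4).
Since the cycle has length 4, α^12 acts on it the same as α^0 (12 mod 4 = 0).
So α^12(1) = 1.

1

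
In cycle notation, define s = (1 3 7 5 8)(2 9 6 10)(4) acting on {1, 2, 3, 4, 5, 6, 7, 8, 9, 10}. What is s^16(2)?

2

2 lies in the 4-cycle (2 9 6 10).
Powers repeat with period 4 on this cycle, and 16 mod 4 = 0, so s^16(2) = s^0(2).
So s^16(2) = 2.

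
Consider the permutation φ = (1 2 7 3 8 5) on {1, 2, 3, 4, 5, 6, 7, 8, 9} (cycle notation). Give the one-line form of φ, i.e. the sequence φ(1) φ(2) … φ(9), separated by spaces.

2 7 8 4 1 6 3 5 9

Image by image: 1→2, 2→7, 3→8, 4→4, 5→1, 6→6, 7→3, 8→5, 9→9.
So the one-line form is 2 7 8 4 1 6 3 5 9.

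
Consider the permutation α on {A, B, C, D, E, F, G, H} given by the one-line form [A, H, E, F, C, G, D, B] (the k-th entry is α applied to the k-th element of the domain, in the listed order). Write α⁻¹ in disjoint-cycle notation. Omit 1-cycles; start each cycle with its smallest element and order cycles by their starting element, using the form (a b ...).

First write α in disjoint cycles: (B H)(C E)(D F G).
Reversing each cycle (and rotating so the smallest element leads) gives α⁻¹ = (B H)(C E)(D G F).

(B H)(C E)(D G F)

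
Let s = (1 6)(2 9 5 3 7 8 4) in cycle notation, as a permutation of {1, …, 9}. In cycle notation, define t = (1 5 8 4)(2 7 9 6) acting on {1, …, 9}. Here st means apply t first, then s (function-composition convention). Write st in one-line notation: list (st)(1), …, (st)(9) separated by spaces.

(st)(x) = s(t(x)). Computing each image: s(t(1)) = s(5) = 3, s(t(2)) = s(7) = 8, s(t(3)) = s(3) = 7, s(t(4)) = s(1) = 6, s(t(5)) = s(8) = 4, s(t(6)) = s(2) = 9, s(t(7)) = s(9) = 5, s(t(8)) = s(4) = 2, s(t(9)) = s(6) = 1.
Hence st = [3 8 7 6 4 9 5 2 1].

3 8 7 6 4 9 5 2 1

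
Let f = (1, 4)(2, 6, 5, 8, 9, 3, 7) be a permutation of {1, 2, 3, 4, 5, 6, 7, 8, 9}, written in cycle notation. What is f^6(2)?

2 lies in the 7-cycle (2, 6, 5, 8, 9, 3, 7).
Stepping 6 places around the cycle: 2 → 6 → 5 → 8 → 9 → 3 → 7.

7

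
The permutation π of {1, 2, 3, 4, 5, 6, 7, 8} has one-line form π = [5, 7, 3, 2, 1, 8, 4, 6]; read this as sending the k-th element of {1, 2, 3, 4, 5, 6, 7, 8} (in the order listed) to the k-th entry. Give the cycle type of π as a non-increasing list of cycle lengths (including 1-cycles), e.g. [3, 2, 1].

[3, 2, 2, 1]

The disjoint cycles are (1 5)(2 7 4)(3)(6 8), with lengths 3, 2, 2, 1 in non-increasing order.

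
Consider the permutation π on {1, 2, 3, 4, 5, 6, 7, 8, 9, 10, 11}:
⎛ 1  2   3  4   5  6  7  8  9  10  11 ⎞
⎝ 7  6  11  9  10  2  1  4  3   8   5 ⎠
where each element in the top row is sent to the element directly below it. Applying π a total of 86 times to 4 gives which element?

3

Tracing 4 → 9 → … returns to 4 after 7 steps, so 4 lies in a 7-cycle (3 11 5 10 8 4 9).
On a 7-cycle, π^7 is the identity, so π^86 = π^2 there (86 ≡ 2 mod 7).
Stepping 2 places around the cycle: 4 → 9 → 3.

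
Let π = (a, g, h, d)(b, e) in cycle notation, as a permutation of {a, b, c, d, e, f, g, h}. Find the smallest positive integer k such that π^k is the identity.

4

The cycle type of π is (4, 2, 1, 1).
The order is lcm(4, 2) = 4.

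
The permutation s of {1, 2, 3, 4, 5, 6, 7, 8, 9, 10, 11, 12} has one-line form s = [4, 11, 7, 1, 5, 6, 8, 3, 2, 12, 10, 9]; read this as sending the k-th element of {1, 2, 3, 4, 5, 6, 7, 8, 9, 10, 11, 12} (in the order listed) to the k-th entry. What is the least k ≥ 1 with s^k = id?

30

Decomposing into disjoint cycles gives cycle lengths 5, 3, 2, 1, 1.
Since disjoint cycles commute, ord(s) = lcm(5, 3, 2) = 30.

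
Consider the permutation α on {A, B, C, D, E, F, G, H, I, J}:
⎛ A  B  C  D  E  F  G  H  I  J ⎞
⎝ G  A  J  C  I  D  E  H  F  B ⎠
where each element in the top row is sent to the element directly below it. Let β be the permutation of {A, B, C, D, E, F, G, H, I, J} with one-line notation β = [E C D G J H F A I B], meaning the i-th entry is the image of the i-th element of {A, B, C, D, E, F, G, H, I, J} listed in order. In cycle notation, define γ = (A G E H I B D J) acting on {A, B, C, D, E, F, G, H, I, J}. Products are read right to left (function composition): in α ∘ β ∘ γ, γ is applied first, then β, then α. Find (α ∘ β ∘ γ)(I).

J

Chase I: γ(I) = B; β(B) = C; α(C) = J. Hence (α ∘ β ∘ γ)(I) = J.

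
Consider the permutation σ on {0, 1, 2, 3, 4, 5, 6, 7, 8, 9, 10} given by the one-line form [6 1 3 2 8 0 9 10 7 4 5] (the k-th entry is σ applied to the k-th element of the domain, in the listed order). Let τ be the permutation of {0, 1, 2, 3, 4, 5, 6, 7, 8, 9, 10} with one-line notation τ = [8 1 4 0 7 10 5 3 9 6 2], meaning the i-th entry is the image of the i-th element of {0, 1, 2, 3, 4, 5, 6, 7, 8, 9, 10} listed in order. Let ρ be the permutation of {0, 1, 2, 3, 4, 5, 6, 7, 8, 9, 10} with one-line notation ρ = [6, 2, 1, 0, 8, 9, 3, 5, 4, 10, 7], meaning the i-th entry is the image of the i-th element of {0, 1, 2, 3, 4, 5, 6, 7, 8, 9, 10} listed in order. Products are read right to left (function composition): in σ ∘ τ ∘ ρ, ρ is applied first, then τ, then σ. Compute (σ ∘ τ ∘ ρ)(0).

0

Chase 0: ρ(0) = 6; τ(6) = 5; σ(5) = 0. Hence (σ ∘ τ ∘ ρ)(0) = 0.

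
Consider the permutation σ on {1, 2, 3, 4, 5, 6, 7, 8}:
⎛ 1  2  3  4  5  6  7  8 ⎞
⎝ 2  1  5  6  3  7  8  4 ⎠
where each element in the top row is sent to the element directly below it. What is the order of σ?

4

Decomposing into disjoint cycles gives cycle lengths 4, 2, 2.
The order is lcm(4, 2, 2) = 4.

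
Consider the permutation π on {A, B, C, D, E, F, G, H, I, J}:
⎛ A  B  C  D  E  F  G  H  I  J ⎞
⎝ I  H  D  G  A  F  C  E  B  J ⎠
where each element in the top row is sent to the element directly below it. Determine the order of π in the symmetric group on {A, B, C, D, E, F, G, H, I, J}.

The disjoint-cycle form of π has cycle lengths 5, 3, 1, 1.
Since disjoint cycles commute, ord(π) = lcm(5, 3) = 15.

15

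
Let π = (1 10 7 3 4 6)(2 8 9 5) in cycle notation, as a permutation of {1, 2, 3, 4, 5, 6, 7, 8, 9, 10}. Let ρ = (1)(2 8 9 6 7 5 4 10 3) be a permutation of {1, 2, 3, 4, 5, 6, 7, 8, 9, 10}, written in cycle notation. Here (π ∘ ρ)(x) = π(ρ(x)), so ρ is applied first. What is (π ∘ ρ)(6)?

(π ∘ ρ)(6) = π(ρ(6)). ρ(6) = 7, then π(7) = 3. So (π ∘ ρ)(6) = 3.

3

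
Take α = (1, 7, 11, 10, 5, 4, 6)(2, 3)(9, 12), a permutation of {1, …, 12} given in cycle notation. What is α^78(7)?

7 lies in the 7-cycle (1, 7, 11, 10, 5, 4, 6).
Since the cycle has length 7, α^78 acts on it the same as α^1 (78 mod 7 = 1).
Advancing 1 step from 7: 7 → 11.

11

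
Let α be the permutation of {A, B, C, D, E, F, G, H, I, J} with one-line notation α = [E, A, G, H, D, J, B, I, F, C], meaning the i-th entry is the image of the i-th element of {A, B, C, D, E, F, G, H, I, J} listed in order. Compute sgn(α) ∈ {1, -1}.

In disjoint-cycle form the cycle lengths are 10.
A cycle of length ℓ contributes ℓ−1 transpositions, so α is a product of 9 transpositions — odd.

-1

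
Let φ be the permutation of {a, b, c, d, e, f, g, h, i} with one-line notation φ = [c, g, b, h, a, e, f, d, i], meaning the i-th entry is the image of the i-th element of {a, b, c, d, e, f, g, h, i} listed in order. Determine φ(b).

g

b is element number 2 of the domain, and entry number 2 of the one-line form is g, so φ(b) = g.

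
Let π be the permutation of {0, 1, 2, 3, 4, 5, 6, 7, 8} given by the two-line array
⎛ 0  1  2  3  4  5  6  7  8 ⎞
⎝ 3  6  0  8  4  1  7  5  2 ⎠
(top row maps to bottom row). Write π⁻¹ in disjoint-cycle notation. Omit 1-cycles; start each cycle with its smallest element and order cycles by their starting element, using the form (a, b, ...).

The cycle decomposition of π is (0, 3, 8, 2)(1, 6, 7, 5).
The inverse reverses every cycle; in canonical form, π⁻¹ = (0, 2, 8, 3)(1, 5, 7, 6).

(0, 2, 8, 3)(1, 5, 7, 6)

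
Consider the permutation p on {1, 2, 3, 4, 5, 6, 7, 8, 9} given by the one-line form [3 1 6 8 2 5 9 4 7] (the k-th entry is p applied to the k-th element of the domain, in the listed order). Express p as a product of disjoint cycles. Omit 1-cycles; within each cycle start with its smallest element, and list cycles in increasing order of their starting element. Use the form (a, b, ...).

(1, 3, 6, 5, 2)(4, 8)(7, 9)

From 1: 1 → 3 → 6 → 5 → 2 → 1, closing the cycle (1, 3, 6, 5, 2).
Continuing from each remaining unvisited element yields (1, 3, 6, 5, 2)(4, 8)(7, 9).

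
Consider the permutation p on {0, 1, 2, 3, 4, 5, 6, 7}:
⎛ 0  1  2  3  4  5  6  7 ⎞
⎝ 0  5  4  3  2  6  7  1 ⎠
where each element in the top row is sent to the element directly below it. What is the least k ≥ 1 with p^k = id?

4

Writing p as disjoint cycles, the cycle lengths are 4, 2, 1, 1.
Since disjoint cycles commute, ord(p) = lcm(4, 2) = 4.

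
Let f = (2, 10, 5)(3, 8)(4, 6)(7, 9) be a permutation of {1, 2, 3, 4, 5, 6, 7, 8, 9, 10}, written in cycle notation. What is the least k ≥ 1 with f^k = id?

The cycle type of f is (3, 2, 2, 2, 1).
Since disjoint cycles commute, ord(f) = lcm(3, 2, 2, 2) = 6.

6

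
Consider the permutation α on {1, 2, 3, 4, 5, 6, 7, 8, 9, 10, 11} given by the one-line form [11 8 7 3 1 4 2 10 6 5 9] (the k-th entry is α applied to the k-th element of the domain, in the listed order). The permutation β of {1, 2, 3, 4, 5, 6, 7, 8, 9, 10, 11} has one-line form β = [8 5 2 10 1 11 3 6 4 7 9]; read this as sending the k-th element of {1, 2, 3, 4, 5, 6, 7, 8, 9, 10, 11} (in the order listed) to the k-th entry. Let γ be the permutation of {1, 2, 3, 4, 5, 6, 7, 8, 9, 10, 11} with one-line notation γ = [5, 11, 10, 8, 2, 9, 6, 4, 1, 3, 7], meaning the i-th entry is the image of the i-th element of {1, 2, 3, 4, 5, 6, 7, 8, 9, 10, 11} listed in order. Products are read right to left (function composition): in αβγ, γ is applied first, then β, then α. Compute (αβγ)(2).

Chase 2: γ(2) = 11; β(11) = 9; α(9) = 6. Hence (αβγ)(2) = 6.

6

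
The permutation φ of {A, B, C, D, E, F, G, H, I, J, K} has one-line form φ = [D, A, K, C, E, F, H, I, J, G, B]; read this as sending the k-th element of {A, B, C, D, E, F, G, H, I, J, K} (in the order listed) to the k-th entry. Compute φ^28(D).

Tracing D → C → … returns to D after 5 steps, so D lies in a 5-cycle (A, D, C, K, B).
Since the cycle has length 5, φ^28 acts on it the same as φ^3 (28 mod 5 = 3).
Advancing 3 steps from D: D → C → K → B.

B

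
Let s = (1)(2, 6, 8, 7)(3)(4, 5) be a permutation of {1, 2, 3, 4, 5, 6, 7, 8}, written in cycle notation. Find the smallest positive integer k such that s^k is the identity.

4

The cycle type of s is (4, 2, 1, 1).
Since disjoint cycles commute, ord(s) = lcm(4, 2) = 4.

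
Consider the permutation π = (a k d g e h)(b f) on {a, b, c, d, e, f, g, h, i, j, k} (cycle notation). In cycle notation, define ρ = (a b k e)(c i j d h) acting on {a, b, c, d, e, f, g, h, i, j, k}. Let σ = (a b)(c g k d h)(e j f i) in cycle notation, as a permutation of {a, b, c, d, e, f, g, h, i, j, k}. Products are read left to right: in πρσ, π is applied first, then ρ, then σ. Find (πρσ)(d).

k

Apply the permutations in order: π(d) = g, then ρ(g) = g, then σ(g) = k. So (πρσ)(d) = k.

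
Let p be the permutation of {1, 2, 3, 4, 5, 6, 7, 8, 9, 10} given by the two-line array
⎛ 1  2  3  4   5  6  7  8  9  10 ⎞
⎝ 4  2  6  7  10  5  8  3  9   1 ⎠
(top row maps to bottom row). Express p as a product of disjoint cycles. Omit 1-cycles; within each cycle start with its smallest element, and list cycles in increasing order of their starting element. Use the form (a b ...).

Start at 1 and follow images: 1 → 4 → 7 → 8 → 3 → 6 → 5 → 10 → 1, giving the cycle (1 4 7 8 3 6 5 10).
Repeating from the next unused element and collecting all non-trivial cycles gives (1 4 7 8 3 6 5 10).

(1 4 7 8 3 6 5 10)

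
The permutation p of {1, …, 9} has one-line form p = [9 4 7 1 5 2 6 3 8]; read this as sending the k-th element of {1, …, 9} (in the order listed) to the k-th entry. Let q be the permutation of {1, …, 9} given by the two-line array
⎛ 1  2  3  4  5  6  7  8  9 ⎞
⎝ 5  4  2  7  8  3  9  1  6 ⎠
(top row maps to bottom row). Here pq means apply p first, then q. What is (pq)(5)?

8

(pq)(5) = q(p(5)). p(5) = 5, then q(5) = 8. So (pq)(5) = 8.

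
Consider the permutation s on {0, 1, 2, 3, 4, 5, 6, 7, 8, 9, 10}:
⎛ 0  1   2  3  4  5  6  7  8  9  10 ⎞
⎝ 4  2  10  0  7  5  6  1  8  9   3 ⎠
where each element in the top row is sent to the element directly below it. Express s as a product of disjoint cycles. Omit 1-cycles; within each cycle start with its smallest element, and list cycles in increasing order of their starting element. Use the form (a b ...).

Iterating s from 0 gives 0 → 4 → 7 → 1 → 2 → 10 → 3 → 0; that is the 7-cycle (0 4 7 1 2 10 3).
Continuing from each remaining unvisited element yields (0 4 7 1 2 10 3).

(0 4 7 1 2 10 3)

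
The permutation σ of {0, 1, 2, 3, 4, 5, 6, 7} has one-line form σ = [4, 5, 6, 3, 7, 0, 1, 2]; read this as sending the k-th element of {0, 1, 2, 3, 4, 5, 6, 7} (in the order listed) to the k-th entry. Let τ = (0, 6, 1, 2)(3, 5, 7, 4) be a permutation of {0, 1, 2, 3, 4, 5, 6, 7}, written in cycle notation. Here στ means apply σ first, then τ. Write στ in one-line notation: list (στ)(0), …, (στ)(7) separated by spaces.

3 7 1 5 4 6 2 0

(στ)(x) = τ(σ(x)). Computing each image: τ(σ(0)) = τ(4) = 3, τ(σ(1)) = τ(5) = 7, τ(σ(2)) = τ(6) = 1, τ(σ(3)) = τ(3) = 5, τ(σ(4)) = τ(7) = 4, τ(σ(5)) = τ(0) = 6, τ(σ(6)) = τ(1) = 2, τ(σ(7)) = τ(2) = 0.
Hence στ = [3 7 1 5 4 6 2 0].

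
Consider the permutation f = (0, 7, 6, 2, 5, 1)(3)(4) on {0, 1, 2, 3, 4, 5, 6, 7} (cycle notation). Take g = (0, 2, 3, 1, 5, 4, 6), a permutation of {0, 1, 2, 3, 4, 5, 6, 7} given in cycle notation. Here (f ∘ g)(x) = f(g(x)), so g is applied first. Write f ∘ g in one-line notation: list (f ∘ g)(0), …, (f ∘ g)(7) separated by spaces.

(f ∘ g)(x) = f(g(x)). Computing each image: f(g(0)) = f(2) = 5, f(g(1)) = f(5) = 1, f(g(2)) = f(3) = 3, f(g(3)) = f(1) = 0, f(g(4)) = f(6) = 2, f(g(5)) = f(4) = 4, f(g(6)) = f(0) = 7, f(g(7)) = f(7) = 6.
Hence f ∘ g = [5 1 3 0 2 4 7 6].

5 1 3 0 2 4 7 6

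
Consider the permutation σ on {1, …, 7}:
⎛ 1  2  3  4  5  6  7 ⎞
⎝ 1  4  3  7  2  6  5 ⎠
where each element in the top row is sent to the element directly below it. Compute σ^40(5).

5

Tracing 5 → 2 → … returns to 5 after 4 steps, so 5 lies in a 4-cycle (2, 4, 7, 5).
On a 4-cycle, σ^4 is the identity, so σ^40 = σ^0 there (40 ≡ 0 mod 4).
So σ^40(5) = 5.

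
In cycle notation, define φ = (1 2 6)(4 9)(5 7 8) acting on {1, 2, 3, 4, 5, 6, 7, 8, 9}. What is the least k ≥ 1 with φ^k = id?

6

The cycle type of φ is (3, 3, 2, 1).
The order is lcm(3, 3, 2) = 6.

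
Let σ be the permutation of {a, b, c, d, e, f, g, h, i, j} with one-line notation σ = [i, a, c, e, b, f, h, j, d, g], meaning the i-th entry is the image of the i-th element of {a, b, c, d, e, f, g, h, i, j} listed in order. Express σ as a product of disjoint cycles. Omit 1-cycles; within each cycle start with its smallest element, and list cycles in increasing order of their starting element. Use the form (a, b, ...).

(a, i, d, e, b)(g, h, j)

From a: a → i → d → e → b → a, closing the cycle (a, i, d, e, b).
Continuing from each remaining unvisited element yields (a, i, d, e, b)(g, h, j).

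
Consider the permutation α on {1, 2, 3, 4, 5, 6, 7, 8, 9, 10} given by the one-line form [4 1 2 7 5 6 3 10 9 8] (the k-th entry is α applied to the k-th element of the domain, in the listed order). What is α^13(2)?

Tracing 2 → 1 → … returns to 2 after 5 steps, so 2 lies in a 5-cycle (1, 4, 7, 3, 2).
Since the cycle has length 5, α^13 acts on it the same as α^3 (13 mod 5 = 3).
Advancing 3 steps from 2: 2 → 1 → 4 → 7.

7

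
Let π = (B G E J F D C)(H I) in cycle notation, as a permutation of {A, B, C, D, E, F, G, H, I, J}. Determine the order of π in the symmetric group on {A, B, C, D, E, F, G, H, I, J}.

14

The cycle type of π is (7, 2, 1).
Since disjoint cycles commute, ord(π) = lcm(7, 2) = 14.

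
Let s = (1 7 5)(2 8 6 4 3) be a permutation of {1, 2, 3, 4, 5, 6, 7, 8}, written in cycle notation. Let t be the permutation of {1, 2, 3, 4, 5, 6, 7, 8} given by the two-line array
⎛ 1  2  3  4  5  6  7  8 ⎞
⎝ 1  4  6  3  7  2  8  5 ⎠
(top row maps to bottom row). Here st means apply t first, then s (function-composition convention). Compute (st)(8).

t(8) = 5, then s(5) = 1; composing gives (st)(8) = 1.

1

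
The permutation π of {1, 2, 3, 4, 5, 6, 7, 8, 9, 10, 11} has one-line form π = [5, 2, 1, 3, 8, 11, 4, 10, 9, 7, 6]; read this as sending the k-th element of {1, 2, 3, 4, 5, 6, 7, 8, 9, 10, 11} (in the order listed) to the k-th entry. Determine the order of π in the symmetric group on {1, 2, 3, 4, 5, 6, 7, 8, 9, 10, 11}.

Decomposing into disjoint cycles gives cycle lengths 7, 2, 1, 1.
The order of π is the least common multiple of its cycle lengths: lcm(7, 2) = 14.

14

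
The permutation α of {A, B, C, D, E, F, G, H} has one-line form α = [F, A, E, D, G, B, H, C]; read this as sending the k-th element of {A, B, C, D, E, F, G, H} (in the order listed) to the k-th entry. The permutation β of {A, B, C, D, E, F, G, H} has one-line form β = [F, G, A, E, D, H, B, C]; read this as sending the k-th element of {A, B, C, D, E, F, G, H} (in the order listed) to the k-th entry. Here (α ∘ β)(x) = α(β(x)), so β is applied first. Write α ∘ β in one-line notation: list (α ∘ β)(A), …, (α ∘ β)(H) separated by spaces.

(α ∘ β)(x) = α(β(x)). Computing each image: α(β(A)) = α(F) = B, α(β(B)) = α(G) = H, α(β(C)) = α(A) = F, α(β(D)) = α(E) = G, α(β(E)) = α(D) = D, α(β(F)) = α(H) = C, α(β(G)) = α(B) = A, α(β(H)) = α(C) = E.
Hence α ∘ β = [B H F G D C A E].

B H F G D C A E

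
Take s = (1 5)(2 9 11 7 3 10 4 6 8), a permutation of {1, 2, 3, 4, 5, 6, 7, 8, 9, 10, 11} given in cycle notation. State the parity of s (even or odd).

The cycle lengths are 9, 2.
A cycle is odd iff its length is even; s has 1 even-length cycle, so sgn(s) = (−1)^1 and s is odd.

odd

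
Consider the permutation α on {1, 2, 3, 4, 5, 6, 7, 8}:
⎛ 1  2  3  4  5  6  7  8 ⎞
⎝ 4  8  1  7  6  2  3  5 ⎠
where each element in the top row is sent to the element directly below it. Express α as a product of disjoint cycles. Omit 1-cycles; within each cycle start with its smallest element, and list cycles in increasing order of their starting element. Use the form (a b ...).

Start at 1 and follow images: 1 → 4 → 7 → 3 → 1, giving the cycle (1 4 7 3).
Continuing from each remaining unvisited element yields (1 4 7 3)(2 8 5 6).

(1 4 7 3)(2 8 5 6)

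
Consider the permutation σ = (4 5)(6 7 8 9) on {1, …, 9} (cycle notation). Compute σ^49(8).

8 lies in the 4-cycle (6 7 8 9).
On a 4-cycle, σ^4 is the identity, so σ^49 = σ^1 there (49 ≡ 1 mod 4).
Advancing 1 step from 8: 8 → 9.

9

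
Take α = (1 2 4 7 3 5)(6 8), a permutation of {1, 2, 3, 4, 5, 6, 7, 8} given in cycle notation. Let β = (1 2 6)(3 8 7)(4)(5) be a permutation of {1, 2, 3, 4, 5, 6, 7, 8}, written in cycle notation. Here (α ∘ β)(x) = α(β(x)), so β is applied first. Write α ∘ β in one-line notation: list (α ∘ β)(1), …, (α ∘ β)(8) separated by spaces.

4 8 6 7 1 2 5 3

(α ∘ β)(x) = α(β(x)). Computing each image: α(β(1)) = α(2) = 4, α(β(2)) = α(6) = 8, α(β(3)) = α(8) = 6, α(β(4)) = α(4) = 7, α(β(5)) = α(5) = 1, α(β(6)) = α(1) = 2, α(β(7)) = α(3) = 5, α(β(8)) = α(7) = 3.
Hence α ∘ β = [4 8 6 7 1 2 5 3].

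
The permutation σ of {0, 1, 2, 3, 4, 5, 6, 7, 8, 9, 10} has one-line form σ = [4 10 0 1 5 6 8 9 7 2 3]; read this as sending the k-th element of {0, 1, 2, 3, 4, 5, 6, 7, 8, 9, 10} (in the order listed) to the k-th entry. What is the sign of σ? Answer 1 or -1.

-1

In disjoint-cycle form the cycle lengths are 8, 3.
A cycle is odd iff its length is even; σ has 1 even-length cycle, so sgn(σ) = (−1)^1 and σ is odd.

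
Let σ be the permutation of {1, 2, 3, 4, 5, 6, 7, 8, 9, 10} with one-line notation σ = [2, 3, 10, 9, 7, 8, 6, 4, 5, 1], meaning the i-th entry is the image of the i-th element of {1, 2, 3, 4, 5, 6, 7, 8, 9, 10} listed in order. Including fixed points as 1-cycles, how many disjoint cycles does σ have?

The cycle decomposition is (1 2 3 10)(4 9 5 7 6 8), which has 2 cycles (counting 1-cycles).

2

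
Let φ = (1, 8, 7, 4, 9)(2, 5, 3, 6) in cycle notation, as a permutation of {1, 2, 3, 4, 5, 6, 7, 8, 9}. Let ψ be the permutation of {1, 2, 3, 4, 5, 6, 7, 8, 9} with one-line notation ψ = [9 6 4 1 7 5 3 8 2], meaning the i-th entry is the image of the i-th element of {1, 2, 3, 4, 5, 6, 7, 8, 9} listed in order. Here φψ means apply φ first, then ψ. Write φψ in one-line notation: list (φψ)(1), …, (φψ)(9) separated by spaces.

8 7 5 2 4 6 1 3 9

Chase each element through φ then ψ: 1 → 8 → 8; 2 → 5 → 7; 3 → 6 → 5; 4 → 9 → 2; 5 → 3 → 4; 6 → 2 → 6; 7 → 4 → 1; 8 → 7 → 3; 9 → 1 → 9.
Collecting the images, φψ = [8 7 5 2 4 6 1 3 9].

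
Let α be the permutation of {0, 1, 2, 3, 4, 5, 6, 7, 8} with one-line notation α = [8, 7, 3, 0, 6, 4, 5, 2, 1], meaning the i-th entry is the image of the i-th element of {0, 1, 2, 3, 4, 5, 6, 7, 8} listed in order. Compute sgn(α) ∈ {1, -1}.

-1

In disjoint-cycle form the cycle lengths are 6, 3.
A cycle of length ℓ contributes ℓ−1 transpositions, so α is a product of 5 + 2 = 7 transpositions — odd.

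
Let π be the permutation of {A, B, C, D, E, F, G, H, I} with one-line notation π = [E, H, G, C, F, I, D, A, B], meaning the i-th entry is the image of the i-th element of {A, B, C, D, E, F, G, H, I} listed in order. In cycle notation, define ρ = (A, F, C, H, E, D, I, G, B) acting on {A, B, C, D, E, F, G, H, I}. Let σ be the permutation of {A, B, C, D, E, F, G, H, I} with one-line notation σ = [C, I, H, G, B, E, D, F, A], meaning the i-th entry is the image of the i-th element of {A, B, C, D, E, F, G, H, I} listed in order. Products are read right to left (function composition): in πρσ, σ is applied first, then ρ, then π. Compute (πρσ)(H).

G

(πρσ)(H) = π(ρ(σ(H))). σ(H) = F, then ρ(F) = C, then π(C) = G, so the result is G.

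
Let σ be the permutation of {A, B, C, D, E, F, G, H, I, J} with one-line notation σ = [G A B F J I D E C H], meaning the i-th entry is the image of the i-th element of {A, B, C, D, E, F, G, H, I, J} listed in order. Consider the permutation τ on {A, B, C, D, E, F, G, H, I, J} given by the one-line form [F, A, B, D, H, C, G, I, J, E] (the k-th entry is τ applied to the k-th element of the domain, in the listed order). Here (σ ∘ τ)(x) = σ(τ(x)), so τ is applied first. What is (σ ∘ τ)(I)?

τ(I) = J, then σ(J) = H; composing gives (σ ∘ τ)(I) = H.

H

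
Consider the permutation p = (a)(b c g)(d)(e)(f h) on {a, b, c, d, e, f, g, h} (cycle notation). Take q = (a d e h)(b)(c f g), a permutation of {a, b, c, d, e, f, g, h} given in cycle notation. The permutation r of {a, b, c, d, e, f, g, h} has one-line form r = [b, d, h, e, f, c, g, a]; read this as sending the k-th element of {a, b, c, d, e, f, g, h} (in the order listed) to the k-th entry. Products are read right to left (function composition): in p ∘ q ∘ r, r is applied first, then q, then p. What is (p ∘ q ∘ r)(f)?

h

Apply the permutations in order: r(f) = c, then q(c) = f, then p(f) = h. So (p ∘ q ∘ r)(f) = h.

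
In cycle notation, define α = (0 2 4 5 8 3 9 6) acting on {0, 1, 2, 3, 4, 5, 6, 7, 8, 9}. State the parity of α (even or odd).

The cycle lengths are 8, 1, 1.
A cycle is odd iff its length is even; α has 1 even-length cycle, so sgn(α) = (−1)^1 and α is odd.

odd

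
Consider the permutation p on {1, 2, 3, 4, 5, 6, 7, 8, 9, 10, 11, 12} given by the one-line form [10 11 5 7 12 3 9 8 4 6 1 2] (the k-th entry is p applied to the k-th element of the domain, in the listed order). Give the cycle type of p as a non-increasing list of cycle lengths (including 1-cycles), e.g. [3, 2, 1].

The disjoint cycles are (1 10 6 3 5 12 2 11)(4 7 9)(8), with lengths 8, 3, 1 in non-increasing order.

[8, 3, 1]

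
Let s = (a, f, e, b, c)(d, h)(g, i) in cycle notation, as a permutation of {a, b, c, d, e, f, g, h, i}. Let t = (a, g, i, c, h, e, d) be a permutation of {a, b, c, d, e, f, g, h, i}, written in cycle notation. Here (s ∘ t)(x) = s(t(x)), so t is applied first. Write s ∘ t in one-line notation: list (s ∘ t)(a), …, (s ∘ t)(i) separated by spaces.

For each element, apply t then s: a → g → i; b → b → c; c → h → d; d → a → f; e → d → h; f → f → e; g → i → g; h → e → b; i → c → a.
So s ∘ t in one-line form is i c d f h e g b a.

i c d f h e g b a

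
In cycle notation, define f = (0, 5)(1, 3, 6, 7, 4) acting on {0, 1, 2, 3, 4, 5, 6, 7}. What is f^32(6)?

6 lies in the 5-cycle (1, 3, 6, 7, 4).
Powers repeat with period 5 on this cycle, and 32 mod 5 = 2, so f^32(6) = f^2(6).
Advancing 2 steps from 6: 6 → 7 → 4.

4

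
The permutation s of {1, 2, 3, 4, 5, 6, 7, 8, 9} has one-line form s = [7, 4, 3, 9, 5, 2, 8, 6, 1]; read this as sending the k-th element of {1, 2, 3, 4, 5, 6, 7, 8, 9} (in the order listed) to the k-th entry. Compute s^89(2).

Tracing 2 → 4 → … returns to 2 after 7 steps, so 2 lies in a 7-cycle (1, 7, 8, 6, 2, 4, 9).
Since the cycle has length 7, s^89 acts on it the same as s^5 (89 mod 7 = 5).
Stepping 5 places around the cycle: 2 → 4 → 9 → 1 → 7 → 8.

8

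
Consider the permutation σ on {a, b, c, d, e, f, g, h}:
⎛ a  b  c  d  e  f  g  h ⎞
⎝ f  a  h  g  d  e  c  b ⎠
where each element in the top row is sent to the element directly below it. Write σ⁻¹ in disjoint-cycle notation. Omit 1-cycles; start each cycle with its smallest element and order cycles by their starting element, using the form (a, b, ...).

First write σ in disjoint cycles: (a, f, e, d, g, c, h, b).
Reversing each cycle (and rotating so the smallest element leads) gives σ⁻¹ = (a, b, h, c, g, d, e, f).

(a, b, h, c, g, d, e, f)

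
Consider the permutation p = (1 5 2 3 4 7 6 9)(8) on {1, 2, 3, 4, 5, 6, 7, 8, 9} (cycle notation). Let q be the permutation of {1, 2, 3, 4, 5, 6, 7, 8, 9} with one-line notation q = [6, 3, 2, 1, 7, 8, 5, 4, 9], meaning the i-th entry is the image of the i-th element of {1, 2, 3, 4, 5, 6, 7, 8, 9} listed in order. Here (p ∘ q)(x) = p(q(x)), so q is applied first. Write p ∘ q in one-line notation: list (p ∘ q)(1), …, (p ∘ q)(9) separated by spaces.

9 4 3 5 6 8 2 7 1

For each element, apply q then p: 1 → 6 → 9; 2 → 3 → 4; 3 → 2 → 3; 4 → 1 → 5; 5 → 7 → 6; 6 → 8 → 8; 7 → 5 → 2; 8 → 4 → 7; 9 → 9 → 1.
Collecting the images, p ∘ q = [9 4 3 5 6 8 2 7 1].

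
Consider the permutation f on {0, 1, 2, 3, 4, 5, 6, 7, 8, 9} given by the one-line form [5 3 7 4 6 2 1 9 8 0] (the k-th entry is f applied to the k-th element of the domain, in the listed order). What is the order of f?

20

Writing f as disjoint cycles, the cycle lengths are 5, 4, 1.
Since disjoint cycles commute, ord(f) = lcm(5, 4) = 20.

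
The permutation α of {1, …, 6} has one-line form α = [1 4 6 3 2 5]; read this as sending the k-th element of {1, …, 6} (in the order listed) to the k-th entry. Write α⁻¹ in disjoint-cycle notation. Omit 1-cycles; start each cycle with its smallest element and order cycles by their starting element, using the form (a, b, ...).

(2, 5, 6, 3, 4)

The cycle decomposition of α is (2, 4, 3, 6, 5).
Reversing each cycle (and rotating so the smallest element leads) gives α⁻¹ = (2, 5, 6, 3, 4).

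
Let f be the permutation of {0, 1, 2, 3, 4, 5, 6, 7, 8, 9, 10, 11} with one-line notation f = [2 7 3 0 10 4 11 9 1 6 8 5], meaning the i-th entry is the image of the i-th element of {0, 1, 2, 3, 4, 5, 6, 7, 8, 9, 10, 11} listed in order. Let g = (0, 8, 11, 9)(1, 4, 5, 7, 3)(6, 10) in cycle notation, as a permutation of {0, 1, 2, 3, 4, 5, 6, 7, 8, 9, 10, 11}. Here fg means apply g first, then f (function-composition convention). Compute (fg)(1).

(fg)(1) = f(g(1)). g(1) = 4, then f(4) = 10. So (fg)(1) = 10.

10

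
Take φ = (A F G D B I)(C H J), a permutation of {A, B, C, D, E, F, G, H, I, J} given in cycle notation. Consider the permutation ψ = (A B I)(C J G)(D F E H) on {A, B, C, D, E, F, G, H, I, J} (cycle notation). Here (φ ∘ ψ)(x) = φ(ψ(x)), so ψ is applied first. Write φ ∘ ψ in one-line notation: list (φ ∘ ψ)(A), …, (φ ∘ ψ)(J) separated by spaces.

I A C G J E H B F D

For each element, apply ψ then φ: A → B → I; B → I → A; C → J → C; D → F → G; E → H → J; F → E → E; G → C → H; H → D → B; I → A → F; J → G → D.
Collecting the images, φ ∘ ψ = [I A C G J E H B F D].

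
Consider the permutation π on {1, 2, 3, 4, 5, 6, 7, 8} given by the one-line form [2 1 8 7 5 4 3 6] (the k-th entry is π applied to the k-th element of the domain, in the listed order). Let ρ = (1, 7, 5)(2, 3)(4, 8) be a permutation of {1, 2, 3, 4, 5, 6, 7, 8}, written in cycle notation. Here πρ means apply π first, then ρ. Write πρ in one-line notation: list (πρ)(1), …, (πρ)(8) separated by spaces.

3 7 4 5 1 8 2 6

(πρ)(x) = ρ(π(x)). Computing each image: ρ(π(1)) = ρ(2) = 3, ρ(π(2)) = ρ(1) = 7, ρ(π(3)) = ρ(8) = 4, ρ(π(4)) = ρ(7) = 5, ρ(π(5)) = ρ(5) = 1, ρ(π(6)) = ρ(4) = 8, ρ(π(7)) = ρ(3) = 2, ρ(π(8)) = ρ(6) = 6.
Hence πρ = [3 7 4 5 1 8 2 6].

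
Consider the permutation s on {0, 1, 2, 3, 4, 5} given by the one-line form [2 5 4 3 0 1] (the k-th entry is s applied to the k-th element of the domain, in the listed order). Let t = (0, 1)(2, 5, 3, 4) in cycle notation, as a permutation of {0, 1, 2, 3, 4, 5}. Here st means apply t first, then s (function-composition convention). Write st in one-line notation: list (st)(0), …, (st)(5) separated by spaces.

5 2 1 0 4 3

(st)(x) = s(t(x)). Computing each image: s(t(0)) = s(1) = 5, s(t(1)) = s(0) = 2, s(t(2)) = s(5) = 1, s(t(3)) = s(4) = 0, s(t(4)) = s(2) = 4, s(t(5)) = s(3) = 3.
Hence st = [5 2 1 0 4 3].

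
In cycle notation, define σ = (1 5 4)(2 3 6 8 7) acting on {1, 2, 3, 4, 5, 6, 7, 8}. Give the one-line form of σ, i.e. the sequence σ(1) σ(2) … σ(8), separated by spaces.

5 3 6 1 4 8 2 7

Each element maps to the next entry in its cycle (wrapping to the front): 1↦5, 2↦3, 3↦6, 4↦1, 5↦4, 6↦8, 7↦2, 8↦7.
Listing these in domain order gives 5 3 6 1 4 8 2 7.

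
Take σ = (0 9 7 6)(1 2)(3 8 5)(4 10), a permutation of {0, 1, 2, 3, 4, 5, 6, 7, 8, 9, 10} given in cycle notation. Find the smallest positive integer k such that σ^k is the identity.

The disjoint cycles have lengths 4, 3, 2, 2.
The order of σ is the least common multiple of its cycle lengths: lcm(4, 3, 2, 2) = 12.

12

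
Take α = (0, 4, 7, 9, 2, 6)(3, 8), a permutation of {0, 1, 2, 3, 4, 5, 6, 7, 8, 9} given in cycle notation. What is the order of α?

6

The cycle type of α is (6, 2, 1, 1).
The order of α is the least common multiple of its cycle lengths: lcm(6, 2) = 6.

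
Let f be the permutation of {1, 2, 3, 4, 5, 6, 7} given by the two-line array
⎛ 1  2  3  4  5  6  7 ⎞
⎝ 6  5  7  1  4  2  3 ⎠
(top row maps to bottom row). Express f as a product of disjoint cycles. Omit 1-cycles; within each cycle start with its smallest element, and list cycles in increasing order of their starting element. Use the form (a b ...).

Start at 1 and follow images: 1 → 6 → 2 → 5 → 4 → 1, giving the cycle (1 6 2 5 4).
Continuing from each remaining unvisited element yields (1 6 2 5 4)(3 7).

(1 6 2 5 4)(3 7)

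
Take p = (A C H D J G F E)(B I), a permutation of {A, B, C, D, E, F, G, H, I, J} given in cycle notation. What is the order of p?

The cycle type of p is (8, 2).
The order is lcm(8, 2) = 8.

8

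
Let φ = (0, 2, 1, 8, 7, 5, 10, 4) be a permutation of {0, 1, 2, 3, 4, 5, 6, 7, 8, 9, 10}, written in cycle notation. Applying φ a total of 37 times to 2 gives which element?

10

2 lies in the 8-cycle (0, 2, 1, 8, 7, 5, 10, 4).
Powers repeat with period 8 on this cycle, and 37 mod 8 = 5, so φ^37(2) = φ^5(2).
Advancing 5 steps from 2: 2 → 1 → 8 → 7 → 5 → 10.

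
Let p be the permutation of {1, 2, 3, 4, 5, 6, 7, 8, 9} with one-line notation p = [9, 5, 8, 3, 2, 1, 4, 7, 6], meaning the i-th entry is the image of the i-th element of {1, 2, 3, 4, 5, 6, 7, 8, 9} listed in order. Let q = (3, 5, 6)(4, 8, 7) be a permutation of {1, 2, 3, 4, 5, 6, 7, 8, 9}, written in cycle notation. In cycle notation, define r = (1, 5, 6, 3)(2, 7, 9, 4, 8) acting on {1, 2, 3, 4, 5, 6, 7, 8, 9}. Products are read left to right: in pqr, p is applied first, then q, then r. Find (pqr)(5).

(pqr)(5) = r(q(p(5))). p(5) = 2, then q(2) = 2, then r(2) = 7, so the result is 7.

7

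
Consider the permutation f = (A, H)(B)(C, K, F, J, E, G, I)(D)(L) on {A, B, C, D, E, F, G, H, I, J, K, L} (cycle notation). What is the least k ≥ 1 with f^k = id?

14

The cycle type of f is (7, 2, 1, 1, 1).
Since disjoint cycles commute, ord(f) = lcm(7, 2) = 14.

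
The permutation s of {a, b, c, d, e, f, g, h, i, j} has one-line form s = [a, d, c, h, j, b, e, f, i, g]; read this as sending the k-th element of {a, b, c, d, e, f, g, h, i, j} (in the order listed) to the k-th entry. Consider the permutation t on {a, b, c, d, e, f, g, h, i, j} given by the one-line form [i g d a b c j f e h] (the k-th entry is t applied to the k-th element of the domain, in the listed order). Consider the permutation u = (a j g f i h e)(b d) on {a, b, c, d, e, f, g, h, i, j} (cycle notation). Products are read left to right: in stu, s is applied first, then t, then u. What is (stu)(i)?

Apply the permutations in order: s(i) = i, then t(i) = e, then u(e) = a. So (stu)(i) = a.

a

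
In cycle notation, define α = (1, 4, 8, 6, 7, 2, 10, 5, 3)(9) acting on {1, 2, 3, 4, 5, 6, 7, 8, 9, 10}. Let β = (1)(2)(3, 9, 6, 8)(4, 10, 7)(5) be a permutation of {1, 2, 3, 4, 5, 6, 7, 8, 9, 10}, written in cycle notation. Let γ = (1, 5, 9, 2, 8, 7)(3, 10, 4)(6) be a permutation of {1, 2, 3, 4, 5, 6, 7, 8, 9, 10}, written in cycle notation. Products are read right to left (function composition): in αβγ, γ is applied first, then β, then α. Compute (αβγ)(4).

9

(αβγ)(4) = α(β(γ(4))). γ(4) = 3, then β(3) = 9, then α(9) = 9, so the result is 9.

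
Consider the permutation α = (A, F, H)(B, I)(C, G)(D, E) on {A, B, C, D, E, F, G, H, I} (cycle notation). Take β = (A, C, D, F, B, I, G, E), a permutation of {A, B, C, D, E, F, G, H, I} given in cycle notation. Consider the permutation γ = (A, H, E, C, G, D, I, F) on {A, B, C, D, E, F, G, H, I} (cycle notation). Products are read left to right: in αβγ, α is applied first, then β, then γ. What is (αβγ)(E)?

A

Chase E: α(E) = D; β(D) = F; γ(F) = A. Hence (αβγ)(E) = A.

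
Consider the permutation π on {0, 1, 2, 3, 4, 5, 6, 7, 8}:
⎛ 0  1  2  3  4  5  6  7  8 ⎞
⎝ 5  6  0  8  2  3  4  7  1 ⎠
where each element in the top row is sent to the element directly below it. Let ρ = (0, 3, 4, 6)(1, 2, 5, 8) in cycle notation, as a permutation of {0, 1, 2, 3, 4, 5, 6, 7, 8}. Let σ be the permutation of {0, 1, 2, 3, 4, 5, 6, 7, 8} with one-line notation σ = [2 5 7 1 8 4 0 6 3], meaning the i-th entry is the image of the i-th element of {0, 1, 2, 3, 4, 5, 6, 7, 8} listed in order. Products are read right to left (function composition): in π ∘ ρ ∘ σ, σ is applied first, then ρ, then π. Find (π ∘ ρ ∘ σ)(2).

7

(π ∘ ρ ∘ σ)(2) = π(ρ(σ(2))). σ(2) = 7, then ρ(7) = 7, then π(7) = 7, so the result is 7.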